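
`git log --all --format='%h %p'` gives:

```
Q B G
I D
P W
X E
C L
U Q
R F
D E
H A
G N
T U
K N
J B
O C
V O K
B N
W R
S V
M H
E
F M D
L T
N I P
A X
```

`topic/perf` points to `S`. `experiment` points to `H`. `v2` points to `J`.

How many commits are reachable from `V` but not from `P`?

Reachable from V: {A, B, C, D, E, F, G, H, I, K, L, M, N, O, P, Q, R, T, U, V, W, X}.
Reachable from P: {A, D, E, F, H, M, P, R, W, X}.
In V's history but not P's: {B, C, G, I, K, L, N, O, Q, T, U, V} — 12 commits.

12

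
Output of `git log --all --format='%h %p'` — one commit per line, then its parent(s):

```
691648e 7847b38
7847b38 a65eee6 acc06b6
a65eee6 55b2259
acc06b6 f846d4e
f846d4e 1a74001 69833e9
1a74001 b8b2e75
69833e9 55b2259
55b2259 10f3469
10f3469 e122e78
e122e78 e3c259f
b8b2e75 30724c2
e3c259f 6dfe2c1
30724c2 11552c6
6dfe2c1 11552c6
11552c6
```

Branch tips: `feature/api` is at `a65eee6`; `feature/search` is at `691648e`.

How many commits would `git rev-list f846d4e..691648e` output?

Reachable from 691648e: {10f3469, 11552c6, 1a74001, 30724c2, 55b2259, 691648e, 69833e9, 6dfe2c1, 7847b38, a65eee6, acc06b6, b8b2e75, e122e78, e3c259f, f846d4e}.
Reachable from f846d4e: {10f3469, 11552c6, 1a74001, 30724c2, 55b2259, 69833e9, 6dfe2c1, b8b2e75, e122e78, e3c259f, f846d4e}.
In 691648e's history but not f846d4e's: {691648e, 7847b38, a65eee6, acc06b6} — 4 commits.

4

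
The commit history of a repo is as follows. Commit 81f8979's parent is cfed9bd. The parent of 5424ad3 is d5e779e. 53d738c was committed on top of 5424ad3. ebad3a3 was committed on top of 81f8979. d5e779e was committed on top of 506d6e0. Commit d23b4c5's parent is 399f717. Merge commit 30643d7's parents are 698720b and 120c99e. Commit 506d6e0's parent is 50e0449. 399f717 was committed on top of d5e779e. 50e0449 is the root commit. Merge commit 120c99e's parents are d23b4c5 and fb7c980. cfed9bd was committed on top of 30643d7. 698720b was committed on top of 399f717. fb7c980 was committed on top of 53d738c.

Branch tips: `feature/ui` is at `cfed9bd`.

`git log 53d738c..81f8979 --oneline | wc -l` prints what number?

8

Reachable from 81f8979: {120c99e, 30643d7, 399f717, 506d6e0, 50e0449, 53d738c, 5424ad3, 698720b, 81f8979, cfed9bd, d23b4c5, d5e779e, fb7c980}.
Reachable from 53d738c: {506d6e0, 50e0449, 53d738c, 5424ad3, d5e779e}.
In 81f8979's history but not 53d738c's: {120c99e, 30643d7, 399f717, 698720b, 81f8979, cfed9bd, d23b4c5, fb7c980} — 8 commits.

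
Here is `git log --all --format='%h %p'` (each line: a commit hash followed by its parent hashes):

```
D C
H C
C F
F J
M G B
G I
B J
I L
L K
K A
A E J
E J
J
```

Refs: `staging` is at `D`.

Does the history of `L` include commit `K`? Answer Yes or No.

Yes

Ancestors of L (commits reachable by following parents): {A, E, J, K, L}.
K is in that set, so it is an ancestor of L.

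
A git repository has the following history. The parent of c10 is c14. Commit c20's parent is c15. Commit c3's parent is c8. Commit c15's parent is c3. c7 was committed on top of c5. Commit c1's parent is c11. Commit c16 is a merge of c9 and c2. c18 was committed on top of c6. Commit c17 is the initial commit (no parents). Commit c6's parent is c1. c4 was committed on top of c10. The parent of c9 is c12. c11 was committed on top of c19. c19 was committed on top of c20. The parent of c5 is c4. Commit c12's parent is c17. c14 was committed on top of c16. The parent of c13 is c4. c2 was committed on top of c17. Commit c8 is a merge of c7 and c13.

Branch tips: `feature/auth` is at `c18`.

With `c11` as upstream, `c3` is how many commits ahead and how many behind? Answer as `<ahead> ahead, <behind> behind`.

0 ahead, 4 behind

Reachable from c3: {c10, c12, c13, c14, c16, c17, c2, c3, c4, c5, c7, c8, c9}.
Reachable from c11: {c10, c11, c12, c13, c14, c15, c16, c17, c19, c2, c20, c3, c4, c5, c7, c8, c9}.
Only in c3's history (ahead): {} — 0.
Only in c11's history (behind): {c11, c15, c19, c20} — 4.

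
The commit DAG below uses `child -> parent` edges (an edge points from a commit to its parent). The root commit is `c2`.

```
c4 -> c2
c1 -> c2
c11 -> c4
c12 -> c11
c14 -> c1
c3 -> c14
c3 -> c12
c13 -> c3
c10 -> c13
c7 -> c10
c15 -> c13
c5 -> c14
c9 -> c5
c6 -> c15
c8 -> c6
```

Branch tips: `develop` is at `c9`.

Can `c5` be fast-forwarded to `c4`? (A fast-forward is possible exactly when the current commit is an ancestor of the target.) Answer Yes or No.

A fast-forward from c5 to c4 is possible iff c5 is an ancestor of c4.
Ancestors of c4: {c2, c4}.
c5 is not among them, so fast-forward is not possible.

No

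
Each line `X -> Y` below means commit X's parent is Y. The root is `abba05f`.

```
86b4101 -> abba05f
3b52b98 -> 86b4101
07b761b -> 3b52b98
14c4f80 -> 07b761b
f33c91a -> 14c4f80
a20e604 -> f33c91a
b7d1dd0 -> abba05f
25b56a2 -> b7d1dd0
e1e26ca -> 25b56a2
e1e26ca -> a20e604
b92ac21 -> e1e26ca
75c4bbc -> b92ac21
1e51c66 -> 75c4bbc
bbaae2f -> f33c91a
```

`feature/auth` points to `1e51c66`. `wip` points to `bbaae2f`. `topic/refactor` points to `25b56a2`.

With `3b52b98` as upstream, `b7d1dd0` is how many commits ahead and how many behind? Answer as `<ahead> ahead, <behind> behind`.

1 ahead, 2 behind

Reachable from b7d1dd0: {abba05f, b7d1dd0}.
Reachable from 3b52b98: {3b52b98, 86b4101, abba05f}.
Only in b7d1dd0's history (ahead): {b7d1dd0} — 1.
Only in 3b52b98's history (behind): {3b52b98, 86b4101} — 2.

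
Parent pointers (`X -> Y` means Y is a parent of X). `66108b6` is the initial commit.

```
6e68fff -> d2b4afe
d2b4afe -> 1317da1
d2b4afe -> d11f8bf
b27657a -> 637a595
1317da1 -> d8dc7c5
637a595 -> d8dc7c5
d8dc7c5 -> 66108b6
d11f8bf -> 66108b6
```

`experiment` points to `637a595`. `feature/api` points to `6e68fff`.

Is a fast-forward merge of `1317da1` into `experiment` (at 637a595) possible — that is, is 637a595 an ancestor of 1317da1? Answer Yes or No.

A fast-forward from 637a595 to 1317da1 is possible iff 637a595 is an ancestor of 1317da1.
Ancestors of 1317da1: {1317da1, 66108b6, d8dc7c5}.
637a595 is not among them, so fast-forward is not possible.

No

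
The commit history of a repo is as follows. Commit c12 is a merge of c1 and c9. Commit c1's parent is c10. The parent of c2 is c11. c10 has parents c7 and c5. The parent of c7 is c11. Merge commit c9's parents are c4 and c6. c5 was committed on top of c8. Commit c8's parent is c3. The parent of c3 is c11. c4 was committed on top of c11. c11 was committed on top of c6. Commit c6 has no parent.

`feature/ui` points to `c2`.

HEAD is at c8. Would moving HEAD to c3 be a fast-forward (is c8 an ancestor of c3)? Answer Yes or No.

No

A fast-forward from c8 to c3 is possible iff c8 is an ancestor of c3.
Ancestors of c3: {c11, c3, c6}.
c8 is not among them, so fast-forward is not possible.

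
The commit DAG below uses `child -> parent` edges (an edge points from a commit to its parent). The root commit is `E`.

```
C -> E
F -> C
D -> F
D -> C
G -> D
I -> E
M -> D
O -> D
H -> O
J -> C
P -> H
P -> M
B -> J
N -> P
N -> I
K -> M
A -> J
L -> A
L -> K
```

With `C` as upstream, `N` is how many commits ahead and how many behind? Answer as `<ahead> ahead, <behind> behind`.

8 ahead, 0 behind

Reachable from N: {C, D, E, F, H, I, M, N, O, P}.
Reachable from C: {C, E}.
Only in N's history (ahead): {D, F, H, I, M, N, O, P} — 8.
Only in C's history (behind): {} — 0.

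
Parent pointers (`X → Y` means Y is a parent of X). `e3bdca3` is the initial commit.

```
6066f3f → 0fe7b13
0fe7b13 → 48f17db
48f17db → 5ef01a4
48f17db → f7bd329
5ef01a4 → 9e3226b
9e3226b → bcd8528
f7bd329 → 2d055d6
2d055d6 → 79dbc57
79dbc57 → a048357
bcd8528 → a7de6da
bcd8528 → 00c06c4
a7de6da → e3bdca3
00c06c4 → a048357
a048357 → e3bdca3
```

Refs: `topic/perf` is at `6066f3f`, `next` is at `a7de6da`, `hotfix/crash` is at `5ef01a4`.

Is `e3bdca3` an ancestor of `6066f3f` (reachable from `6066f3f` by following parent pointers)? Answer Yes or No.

Ancestors of 6066f3f (commits reachable by following parents): {00c06c4, 0fe7b13, 2d055d6, 48f17db, 5ef01a4, 6066f3f, 79dbc57, 9e3226b, a048357, a7de6da, bcd8528, e3bdca3, f7bd329}.
e3bdca3 is in that set, so it is an ancestor of 6066f3f.

Yes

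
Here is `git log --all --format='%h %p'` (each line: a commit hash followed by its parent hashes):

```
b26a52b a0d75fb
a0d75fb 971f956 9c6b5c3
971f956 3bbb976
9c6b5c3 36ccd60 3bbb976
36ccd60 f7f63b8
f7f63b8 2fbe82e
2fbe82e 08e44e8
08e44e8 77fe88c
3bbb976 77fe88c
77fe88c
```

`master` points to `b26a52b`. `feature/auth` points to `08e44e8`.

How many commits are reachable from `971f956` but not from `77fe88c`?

Reachable from 971f956: {3bbb976, 77fe88c, 971f956}.
Reachable from 77fe88c: {77fe88c}.
In 971f956's history but not 77fe88c's: {3bbb976, 971f956} — 2 commits.

2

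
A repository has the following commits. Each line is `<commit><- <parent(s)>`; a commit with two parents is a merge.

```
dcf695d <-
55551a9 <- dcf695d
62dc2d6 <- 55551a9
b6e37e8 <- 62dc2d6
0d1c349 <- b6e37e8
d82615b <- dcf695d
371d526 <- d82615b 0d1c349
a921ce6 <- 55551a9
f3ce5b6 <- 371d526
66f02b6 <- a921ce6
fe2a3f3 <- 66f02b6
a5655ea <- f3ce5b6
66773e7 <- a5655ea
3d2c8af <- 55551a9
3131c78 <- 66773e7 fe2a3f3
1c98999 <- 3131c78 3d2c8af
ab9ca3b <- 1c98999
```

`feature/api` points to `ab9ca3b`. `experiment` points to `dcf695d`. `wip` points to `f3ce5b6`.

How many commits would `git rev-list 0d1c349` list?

5

Walking parent pointers from 0d1c349: reachable set = {0d1c349, 55551a9, 62dc2d6, b6e37e8, dcf695d}.
That is 5 commits.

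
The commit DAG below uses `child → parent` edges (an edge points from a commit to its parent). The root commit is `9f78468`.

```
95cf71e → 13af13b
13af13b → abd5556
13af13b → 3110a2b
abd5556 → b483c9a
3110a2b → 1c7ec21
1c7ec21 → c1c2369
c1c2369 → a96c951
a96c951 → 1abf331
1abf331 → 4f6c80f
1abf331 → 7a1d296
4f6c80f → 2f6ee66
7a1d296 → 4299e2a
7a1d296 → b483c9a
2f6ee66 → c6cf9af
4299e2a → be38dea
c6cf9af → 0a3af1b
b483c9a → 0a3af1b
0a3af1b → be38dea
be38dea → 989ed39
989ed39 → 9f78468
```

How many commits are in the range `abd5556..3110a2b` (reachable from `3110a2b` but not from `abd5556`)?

10

Reachable from 3110a2b: {0a3af1b, 1abf331, 1c7ec21, 2f6ee66, 3110a2b, 4299e2a, 4f6c80f, 7a1d296, 989ed39, 9f78468, a96c951, b483c9a, be38dea, c1c2369, c6cf9af}.
Reachable from abd5556: {0a3af1b, 989ed39, 9f78468, abd5556, b483c9a, be38dea}.
In 3110a2b's history but not abd5556's: {1abf331, 1c7ec21, 2f6ee66, 3110a2b, 4299e2a, 4f6c80f, 7a1d296, a96c951, c1c2369, c6cf9af} — 10 commits.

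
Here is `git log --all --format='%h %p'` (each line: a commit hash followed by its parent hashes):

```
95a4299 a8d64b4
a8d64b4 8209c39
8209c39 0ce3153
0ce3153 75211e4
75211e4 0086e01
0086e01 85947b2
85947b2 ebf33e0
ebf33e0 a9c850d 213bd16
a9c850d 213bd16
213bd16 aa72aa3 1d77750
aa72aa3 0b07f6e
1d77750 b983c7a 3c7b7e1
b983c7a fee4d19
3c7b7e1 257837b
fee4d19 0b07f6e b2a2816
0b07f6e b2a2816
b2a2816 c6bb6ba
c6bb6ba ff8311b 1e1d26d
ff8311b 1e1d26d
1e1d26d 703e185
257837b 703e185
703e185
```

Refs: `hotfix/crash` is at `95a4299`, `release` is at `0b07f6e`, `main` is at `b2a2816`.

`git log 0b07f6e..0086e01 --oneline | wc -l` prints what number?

11

Reachable from 0086e01: {0086e01, 0b07f6e, 1d77750, 1e1d26d, 213bd16, 257837b, 3c7b7e1, 703e185, 85947b2, a9c850d, aa72aa3, b2a2816, b983c7a, c6bb6ba, ebf33e0, fee4d19, ff8311b}.
Reachable from 0b07f6e: {0b07f6e, 1e1d26d, 703e185, b2a2816, c6bb6ba, ff8311b}.
In 0086e01's history but not 0b07f6e's: {0086e01, 1d77750, 213bd16, 257837b, 3c7b7e1, 85947b2, a9c850d, aa72aa3, b983c7a, ebf33e0, fee4d19} — 11 commits.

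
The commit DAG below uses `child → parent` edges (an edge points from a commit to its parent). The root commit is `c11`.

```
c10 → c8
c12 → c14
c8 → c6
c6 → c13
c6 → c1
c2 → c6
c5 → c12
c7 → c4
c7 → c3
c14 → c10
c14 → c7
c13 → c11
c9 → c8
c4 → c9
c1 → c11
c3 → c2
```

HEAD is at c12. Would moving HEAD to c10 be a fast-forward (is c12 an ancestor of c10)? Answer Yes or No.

No

A fast-forward from c12 to c10 is possible iff c12 is an ancestor of c10.
Ancestors of c10: {c1, c10, c11, c13, c6, c8}.
c12 is not among them, so fast-forward is not possible.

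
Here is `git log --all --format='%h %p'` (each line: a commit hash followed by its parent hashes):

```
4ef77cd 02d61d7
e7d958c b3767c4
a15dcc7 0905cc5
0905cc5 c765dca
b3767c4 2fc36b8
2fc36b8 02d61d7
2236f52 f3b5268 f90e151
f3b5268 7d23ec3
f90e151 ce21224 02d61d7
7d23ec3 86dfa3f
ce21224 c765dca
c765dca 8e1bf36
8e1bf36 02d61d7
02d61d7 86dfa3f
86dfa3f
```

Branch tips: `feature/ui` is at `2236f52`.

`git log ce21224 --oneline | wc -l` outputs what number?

Walking parent pointers from ce21224: reachable set = {02d61d7, 86dfa3f, 8e1bf36, c765dca, ce21224}.
That is 5 commits.

5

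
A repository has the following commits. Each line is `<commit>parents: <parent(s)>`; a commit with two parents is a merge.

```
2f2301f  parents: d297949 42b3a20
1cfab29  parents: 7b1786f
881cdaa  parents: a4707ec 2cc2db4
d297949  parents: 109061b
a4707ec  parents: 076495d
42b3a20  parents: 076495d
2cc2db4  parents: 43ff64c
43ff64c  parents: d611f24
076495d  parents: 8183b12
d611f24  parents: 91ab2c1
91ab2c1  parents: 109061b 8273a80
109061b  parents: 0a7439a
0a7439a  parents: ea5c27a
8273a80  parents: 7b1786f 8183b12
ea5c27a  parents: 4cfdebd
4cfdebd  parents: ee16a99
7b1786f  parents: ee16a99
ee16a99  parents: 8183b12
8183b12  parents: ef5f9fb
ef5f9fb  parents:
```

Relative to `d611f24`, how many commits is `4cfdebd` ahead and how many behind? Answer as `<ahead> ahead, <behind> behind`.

Reachable from 4cfdebd: {4cfdebd, 8183b12, ee16a99, ef5f9fb}.
Reachable from d611f24: {0a7439a, 109061b, 4cfdebd, 7b1786f, 8183b12, 8273a80, 91ab2c1, d611f24, ea5c27a, ee16a99, ef5f9fb}.
Only in 4cfdebd's history (ahead): {} — 0.
Only in d611f24's history (behind): {0a7439a, 109061b, 7b1786f, 8273a80, 91ab2c1, d611f24, ea5c27a} — 7.

0 ahead, 7 behind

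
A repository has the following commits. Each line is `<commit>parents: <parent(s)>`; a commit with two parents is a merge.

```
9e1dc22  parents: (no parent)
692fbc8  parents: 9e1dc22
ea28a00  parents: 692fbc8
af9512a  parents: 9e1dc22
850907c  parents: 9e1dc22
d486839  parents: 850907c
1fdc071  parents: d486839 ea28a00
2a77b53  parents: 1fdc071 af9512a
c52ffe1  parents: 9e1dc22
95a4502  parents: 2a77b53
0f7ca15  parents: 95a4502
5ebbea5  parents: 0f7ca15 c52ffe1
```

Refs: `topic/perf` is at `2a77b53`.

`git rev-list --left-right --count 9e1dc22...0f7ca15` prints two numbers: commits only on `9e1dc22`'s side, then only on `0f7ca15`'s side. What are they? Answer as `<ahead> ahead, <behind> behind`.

Reachable from 9e1dc22: {9e1dc22}.
Reachable from 0f7ca15: {0f7ca15, 1fdc071, 2a77b53, 692fbc8, 850907c, 95a4502, 9e1dc22, af9512a, d486839, ea28a00}.
Only in 9e1dc22's history (ahead): {} — 0.
Only in 0f7ca15's history (behind): {0f7ca15, 1fdc071, 2a77b53, 692fbc8, 850907c, 95a4502, af9512a, d486839, ea28a00} — 9.

0 ahead, 9 behind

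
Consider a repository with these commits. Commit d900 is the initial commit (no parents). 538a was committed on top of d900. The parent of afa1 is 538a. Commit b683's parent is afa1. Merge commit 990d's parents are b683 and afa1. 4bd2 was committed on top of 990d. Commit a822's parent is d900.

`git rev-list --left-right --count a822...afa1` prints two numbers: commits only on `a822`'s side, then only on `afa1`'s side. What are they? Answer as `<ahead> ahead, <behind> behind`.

Reachable from a822: {a822, d900}.
Reachable from afa1: {538a, afa1, d900}.
Only in a822's history (ahead): {a822} — 1.
Only in afa1's history (behind): {538a, afa1} — 2.

1 ahead, 2 behind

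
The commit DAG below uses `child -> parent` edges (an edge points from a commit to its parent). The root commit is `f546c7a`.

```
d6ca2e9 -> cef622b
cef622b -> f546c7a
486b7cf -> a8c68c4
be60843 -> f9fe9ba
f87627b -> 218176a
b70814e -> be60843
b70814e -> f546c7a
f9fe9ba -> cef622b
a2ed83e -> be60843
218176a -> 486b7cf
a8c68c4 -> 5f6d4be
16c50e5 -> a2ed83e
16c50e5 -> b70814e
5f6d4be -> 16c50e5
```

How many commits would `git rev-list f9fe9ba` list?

Walking parent pointers from f9fe9ba: reachable set = {cef622b, f546c7a, f9fe9ba}.
That is 3 commits.

3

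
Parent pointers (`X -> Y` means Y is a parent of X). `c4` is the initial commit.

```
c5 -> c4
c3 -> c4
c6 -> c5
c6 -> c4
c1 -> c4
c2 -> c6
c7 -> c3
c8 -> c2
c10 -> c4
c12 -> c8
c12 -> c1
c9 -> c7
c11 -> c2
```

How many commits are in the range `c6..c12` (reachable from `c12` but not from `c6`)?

4

Reachable from c12: {c1, c12, c2, c4, c5, c6, c8}.
Reachable from c6: {c4, c5, c6}.
In c12's history but not c6's: {c1, c12, c2, c8} — 4 commits.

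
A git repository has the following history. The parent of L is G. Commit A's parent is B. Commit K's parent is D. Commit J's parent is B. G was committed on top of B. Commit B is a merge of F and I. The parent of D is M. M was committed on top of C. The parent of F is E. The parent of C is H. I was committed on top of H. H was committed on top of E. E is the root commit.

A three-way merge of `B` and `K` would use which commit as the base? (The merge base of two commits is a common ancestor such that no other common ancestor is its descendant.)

H

Ancestors of B: {B, E, F, H, I}.
Ancestors of K: {C, D, E, H, K, M}.
Common ancestors: {E, H}.
Among these, H is not an ancestor of any other common ancestor — it is the merge base.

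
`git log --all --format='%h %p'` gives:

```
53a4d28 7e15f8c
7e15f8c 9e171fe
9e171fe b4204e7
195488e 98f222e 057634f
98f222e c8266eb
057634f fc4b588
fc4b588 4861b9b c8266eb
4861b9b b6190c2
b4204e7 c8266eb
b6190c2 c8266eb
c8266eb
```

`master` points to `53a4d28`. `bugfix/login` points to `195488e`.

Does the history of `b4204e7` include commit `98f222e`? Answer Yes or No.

Ancestors of b4204e7: {b4204e7, c8266eb}.
98f222e is not in that set, so it is not an ancestor of b4204e7.

No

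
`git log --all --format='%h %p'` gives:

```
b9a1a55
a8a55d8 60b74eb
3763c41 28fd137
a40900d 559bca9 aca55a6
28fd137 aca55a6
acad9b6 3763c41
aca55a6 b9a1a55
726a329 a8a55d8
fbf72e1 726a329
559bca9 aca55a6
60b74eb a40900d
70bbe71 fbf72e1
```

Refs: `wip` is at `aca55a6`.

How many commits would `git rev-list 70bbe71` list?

9

Walking parent pointers from 70bbe71: reachable set = {559bca9, 60b74eb, 70bbe71, 726a329, a40900d, a8a55d8, aca55a6, b9a1a55, fbf72e1}.
That is 9 commits.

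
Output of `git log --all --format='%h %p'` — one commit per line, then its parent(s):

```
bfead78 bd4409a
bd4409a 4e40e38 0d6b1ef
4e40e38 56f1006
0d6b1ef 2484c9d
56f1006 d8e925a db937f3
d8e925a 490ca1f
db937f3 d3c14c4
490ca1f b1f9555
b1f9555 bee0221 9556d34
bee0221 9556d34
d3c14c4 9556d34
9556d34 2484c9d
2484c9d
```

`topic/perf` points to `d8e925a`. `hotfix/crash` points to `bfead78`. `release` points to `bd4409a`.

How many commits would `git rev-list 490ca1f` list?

5

Walking parent pointers from 490ca1f: reachable set = {2484c9d, 490ca1f, 9556d34, b1f9555, bee0221}.
That is 5 commits.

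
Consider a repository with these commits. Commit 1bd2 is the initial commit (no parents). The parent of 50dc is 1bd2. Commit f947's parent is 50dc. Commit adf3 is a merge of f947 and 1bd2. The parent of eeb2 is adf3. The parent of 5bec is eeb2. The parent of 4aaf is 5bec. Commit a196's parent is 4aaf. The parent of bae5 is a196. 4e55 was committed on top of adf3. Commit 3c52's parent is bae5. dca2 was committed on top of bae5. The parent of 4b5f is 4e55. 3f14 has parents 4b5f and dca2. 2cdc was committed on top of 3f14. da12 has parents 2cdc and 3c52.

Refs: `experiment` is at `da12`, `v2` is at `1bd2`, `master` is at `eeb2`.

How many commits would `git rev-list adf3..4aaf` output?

3

Reachable from 4aaf: {1bd2, 4aaf, 50dc, 5bec, adf3, eeb2, f947}.
Reachable from adf3: {1bd2, 50dc, adf3, f947}.
In 4aaf's history but not adf3's: {4aaf, 5bec, eeb2} — 3 commits.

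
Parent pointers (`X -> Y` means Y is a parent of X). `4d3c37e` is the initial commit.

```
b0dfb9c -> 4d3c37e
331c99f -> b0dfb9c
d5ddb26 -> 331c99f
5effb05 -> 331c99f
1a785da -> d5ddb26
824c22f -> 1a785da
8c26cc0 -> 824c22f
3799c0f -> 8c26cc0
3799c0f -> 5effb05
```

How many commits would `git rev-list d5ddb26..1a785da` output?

1

Reachable from 1a785da: {1a785da, 331c99f, 4d3c37e, b0dfb9c, d5ddb26}.
Reachable from d5ddb26: {331c99f, 4d3c37e, b0dfb9c, d5ddb26}.
In 1a785da's history but not d5ddb26's: {1a785da} — 1 commit.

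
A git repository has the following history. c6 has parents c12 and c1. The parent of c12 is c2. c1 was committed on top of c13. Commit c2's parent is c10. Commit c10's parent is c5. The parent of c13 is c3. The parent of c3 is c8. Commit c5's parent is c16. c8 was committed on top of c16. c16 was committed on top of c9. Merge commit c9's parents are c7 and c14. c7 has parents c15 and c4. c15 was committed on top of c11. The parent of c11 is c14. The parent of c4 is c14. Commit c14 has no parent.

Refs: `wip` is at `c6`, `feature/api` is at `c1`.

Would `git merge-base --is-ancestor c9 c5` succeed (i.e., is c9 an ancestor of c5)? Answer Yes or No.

Yes

Ancestors of c5 (commits reachable by following parents): {c11, c14, c15, c16, c4, c5, c7, c9}.
c9 is in that set, so it is an ancestor of c5.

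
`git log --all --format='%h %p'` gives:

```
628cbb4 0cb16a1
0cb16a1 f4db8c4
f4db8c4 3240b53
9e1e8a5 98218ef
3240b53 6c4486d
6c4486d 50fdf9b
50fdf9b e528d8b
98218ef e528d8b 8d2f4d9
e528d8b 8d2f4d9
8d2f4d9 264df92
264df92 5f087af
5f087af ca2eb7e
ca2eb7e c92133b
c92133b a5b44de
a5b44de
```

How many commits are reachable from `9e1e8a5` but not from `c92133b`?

7

Reachable from 9e1e8a5: {264df92, 5f087af, 8d2f4d9, 98218ef, 9e1e8a5, a5b44de, c92133b, ca2eb7e, e528d8b}.
Reachable from c92133b: {a5b44de, c92133b}.
In 9e1e8a5's history but not c92133b's: {264df92, 5f087af, 8d2f4d9, 98218ef, 9e1e8a5, ca2eb7e, e528d8b} — 7 commits.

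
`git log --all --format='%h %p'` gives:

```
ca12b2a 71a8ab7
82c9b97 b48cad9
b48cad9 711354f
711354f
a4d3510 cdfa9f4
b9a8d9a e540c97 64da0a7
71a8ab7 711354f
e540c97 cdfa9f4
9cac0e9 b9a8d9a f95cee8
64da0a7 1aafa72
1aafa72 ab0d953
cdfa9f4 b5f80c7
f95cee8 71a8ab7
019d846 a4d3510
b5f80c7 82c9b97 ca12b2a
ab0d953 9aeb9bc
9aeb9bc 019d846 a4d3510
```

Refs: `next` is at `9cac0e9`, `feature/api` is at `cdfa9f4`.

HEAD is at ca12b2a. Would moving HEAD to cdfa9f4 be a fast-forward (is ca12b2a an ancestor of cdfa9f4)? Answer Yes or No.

Yes

A fast-forward from ca12b2a to cdfa9f4 is possible iff ca12b2a is an ancestor of cdfa9f4.
Ancestors of cdfa9f4: {711354f, 71a8ab7, 82c9b97, b48cad9, b5f80c7, ca12b2a, cdfa9f4}.
ca12b2a is among them, so fast-forward is possible.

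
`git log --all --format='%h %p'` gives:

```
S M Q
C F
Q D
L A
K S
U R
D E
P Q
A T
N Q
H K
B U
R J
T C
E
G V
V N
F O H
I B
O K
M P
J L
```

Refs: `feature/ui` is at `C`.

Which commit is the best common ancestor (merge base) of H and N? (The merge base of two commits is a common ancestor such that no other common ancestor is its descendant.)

Q

Ancestors of H: {D, E, H, K, M, P, Q, S}.
Ancestors of N: {D, E, N, Q}.
Common ancestors: {D, E, Q}.
Among these, Q is not an ancestor of any other common ancestor — it is the merge base.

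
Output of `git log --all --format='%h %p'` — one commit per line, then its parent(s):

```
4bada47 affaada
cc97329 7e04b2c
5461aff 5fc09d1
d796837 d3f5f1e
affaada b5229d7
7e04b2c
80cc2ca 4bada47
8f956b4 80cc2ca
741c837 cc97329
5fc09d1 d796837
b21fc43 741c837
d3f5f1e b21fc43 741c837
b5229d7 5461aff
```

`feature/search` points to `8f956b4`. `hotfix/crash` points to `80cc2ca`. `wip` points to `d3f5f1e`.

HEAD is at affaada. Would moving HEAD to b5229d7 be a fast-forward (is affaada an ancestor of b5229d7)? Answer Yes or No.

No

A fast-forward from affaada to b5229d7 is possible iff affaada is an ancestor of b5229d7.
Ancestors of b5229d7: {5461aff, 5fc09d1, 741c837, 7e04b2c, b21fc43, b5229d7, cc97329, d3f5f1e, d796837}.
affaada is not among them, so fast-forward is not possible.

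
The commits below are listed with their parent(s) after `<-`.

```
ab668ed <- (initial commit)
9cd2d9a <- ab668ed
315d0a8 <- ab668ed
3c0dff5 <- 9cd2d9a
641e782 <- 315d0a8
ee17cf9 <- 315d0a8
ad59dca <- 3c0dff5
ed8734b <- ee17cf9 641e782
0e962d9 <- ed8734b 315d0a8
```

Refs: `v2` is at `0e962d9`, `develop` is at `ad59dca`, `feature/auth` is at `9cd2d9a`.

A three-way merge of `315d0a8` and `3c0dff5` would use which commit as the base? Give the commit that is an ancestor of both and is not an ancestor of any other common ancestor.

ab668ed

Ancestors of 315d0a8: {315d0a8, ab668ed}.
Ancestors of 3c0dff5: {3c0dff5, 9cd2d9a, ab668ed}.
Common ancestors: {ab668ed}.
The only common ancestor is ab668ed, so it is the merge base.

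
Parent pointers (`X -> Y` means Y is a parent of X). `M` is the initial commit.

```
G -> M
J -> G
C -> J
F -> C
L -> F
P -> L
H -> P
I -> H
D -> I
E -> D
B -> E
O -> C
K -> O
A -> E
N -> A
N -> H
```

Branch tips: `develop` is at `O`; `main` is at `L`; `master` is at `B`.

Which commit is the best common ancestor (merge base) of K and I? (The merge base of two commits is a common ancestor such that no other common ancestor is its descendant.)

C

Ancestors of K: {C, G, J, K, M, O}.
Ancestors of I: {C, F, G, H, I, J, L, M, P}.
Common ancestors: {C, G, J, M}.
Among these, C is not an ancestor of any other common ancestor — it is the merge base.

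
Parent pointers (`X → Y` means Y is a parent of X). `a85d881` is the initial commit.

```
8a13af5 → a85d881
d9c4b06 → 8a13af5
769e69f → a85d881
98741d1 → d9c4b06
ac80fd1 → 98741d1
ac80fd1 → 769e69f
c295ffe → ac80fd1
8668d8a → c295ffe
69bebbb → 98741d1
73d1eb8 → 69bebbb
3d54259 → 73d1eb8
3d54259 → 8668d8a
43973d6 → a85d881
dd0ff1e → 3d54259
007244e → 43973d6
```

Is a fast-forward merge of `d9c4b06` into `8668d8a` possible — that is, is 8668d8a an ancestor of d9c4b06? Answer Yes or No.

A fast-forward from 8668d8a to d9c4b06 is possible iff 8668d8a is an ancestor of d9c4b06.
Ancestors of d9c4b06: {8a13af5, a85d881, d9c4b06}.
8668d8a is not among them, so fast-forward is not possible.

No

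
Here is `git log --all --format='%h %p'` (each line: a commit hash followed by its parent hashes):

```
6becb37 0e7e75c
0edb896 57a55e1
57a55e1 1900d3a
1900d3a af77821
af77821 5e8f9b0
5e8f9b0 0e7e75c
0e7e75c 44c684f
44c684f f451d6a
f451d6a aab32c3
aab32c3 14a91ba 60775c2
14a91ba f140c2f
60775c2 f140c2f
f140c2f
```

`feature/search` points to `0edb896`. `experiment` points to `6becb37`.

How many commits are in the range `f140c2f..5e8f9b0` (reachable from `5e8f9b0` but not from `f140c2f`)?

7

Reachable from 5e8f9b0: {0e7e75c, 14a91ba, 44c684f, 5e8f9b0, 60775c2, aab32c3, f140c2f, f451d6a}.
Reachable from f140c2f: {f140c2f}.
In 5e8f9b0's history but not f140c2f's: {0e7e75c, 14a91ba, 44c684f, 5e8f9b0, 60775c2, aab32c3, f451d6a} — 7 commits.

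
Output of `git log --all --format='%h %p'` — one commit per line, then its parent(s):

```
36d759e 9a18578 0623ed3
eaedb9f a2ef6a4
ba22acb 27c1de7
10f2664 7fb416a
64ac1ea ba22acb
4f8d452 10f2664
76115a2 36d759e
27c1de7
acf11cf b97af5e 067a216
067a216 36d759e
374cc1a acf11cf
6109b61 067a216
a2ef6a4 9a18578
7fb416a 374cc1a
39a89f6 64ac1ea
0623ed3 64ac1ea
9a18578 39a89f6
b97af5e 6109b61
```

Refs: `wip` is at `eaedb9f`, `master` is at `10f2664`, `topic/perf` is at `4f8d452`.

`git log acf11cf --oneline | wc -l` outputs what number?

11

Walking parent pointers from acf11cf: reachable set = {0623ed3, 067a216, 27c1de7, 36d759e, 39a89f6, 6109b61, 64ac1ea, 9a18578, acf11cf, b97af5e, ba22acb}.
That is 11 commits.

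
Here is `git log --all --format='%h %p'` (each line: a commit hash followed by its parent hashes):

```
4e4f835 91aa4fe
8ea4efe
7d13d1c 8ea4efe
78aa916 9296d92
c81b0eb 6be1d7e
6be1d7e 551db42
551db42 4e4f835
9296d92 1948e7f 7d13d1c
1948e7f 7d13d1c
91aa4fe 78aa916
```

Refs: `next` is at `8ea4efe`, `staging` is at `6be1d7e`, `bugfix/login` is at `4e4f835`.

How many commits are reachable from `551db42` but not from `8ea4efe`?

7

Reachable from 551db42: {1948e7f, 4e4f835, 551db42, 78aa916, 7d13d1c, 8ea4efe, 91aa4fe, 9296d92}.
Reachable from 8ea4efe: {8ea4efe}.
In 551db42's history but not 8ea4efe's: {1948e7f, 4e4f835, 551db42, 78aa916, 7d13d1c, 91aa4fe, 9296d92} — 7 commits.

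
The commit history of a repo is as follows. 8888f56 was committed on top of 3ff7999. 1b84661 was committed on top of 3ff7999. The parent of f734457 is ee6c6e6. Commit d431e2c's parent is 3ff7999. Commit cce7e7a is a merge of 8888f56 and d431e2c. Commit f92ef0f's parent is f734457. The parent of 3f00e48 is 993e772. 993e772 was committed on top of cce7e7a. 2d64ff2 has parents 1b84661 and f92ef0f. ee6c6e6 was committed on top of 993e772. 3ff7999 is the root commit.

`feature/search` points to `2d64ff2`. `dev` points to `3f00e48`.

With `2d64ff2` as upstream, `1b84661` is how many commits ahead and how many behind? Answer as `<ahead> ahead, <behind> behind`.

Reachable from 1b84661: {1b84661, 3ff7999}.
Reachable from 2d64ff2: {1b84661, 2d64ff2, 3ff7999, 8888f56, 993e772, cce7e7a, d431e2c, ee6c6e6, f734457, f92ef0f}.
Only in 1b84661's history (ahead): {} — 0.
Only in 2d64ff2's history (behind): {2d64ff2, 8888f56, 993e772, cce7e7a, d431e2c, ee6c6e6, f734457, f92ef0f} — 8.

0 ahead, 8 behind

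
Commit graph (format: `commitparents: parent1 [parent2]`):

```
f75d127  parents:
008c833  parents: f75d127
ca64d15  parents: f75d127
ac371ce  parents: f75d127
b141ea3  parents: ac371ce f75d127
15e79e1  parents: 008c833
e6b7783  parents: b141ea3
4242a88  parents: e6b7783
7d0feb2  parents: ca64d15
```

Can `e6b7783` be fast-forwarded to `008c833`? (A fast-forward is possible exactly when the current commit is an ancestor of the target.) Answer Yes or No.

A fast-forward from e6b7783 to 008c833 is possible iff e6b7783 is an ancestor of 008c833.
Ancestors of 008c833: {008c833, f75d127}.
e6b7783 is not among them, so fast-forward is not possible.

No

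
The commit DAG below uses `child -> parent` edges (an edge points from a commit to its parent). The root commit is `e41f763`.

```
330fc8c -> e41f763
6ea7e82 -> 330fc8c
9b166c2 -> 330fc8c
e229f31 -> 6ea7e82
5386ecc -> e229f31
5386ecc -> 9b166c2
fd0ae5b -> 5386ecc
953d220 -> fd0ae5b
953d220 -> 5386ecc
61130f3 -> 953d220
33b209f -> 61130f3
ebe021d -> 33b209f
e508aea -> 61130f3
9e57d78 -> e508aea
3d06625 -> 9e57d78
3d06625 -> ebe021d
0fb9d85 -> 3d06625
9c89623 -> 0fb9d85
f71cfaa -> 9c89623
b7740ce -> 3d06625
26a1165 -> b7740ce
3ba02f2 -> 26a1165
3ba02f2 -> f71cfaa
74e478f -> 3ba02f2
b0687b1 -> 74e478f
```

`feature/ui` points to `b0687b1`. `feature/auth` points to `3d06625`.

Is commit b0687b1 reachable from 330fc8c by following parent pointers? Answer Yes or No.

No

Ancestors of 330fc8c: {330fc8c, e41f763}.
b0687b1 is not in that set, so it is not an ancestor of 330fc8c.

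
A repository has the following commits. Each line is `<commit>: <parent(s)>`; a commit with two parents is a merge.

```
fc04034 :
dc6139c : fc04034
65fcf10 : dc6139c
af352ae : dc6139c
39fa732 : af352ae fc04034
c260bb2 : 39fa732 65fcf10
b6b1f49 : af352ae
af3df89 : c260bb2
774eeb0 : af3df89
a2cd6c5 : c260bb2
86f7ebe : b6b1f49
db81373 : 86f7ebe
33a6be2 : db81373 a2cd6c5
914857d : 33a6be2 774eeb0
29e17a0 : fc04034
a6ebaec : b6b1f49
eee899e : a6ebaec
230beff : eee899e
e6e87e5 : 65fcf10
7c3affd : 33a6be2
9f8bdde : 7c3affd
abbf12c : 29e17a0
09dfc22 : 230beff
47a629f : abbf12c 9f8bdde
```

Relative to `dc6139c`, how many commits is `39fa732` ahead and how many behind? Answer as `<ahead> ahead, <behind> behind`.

Reachable from 39fa732: {39fa732, af352ae, dc6139c, fc04034}.
Reachable from dc6139c: {dc6139c, fc04034}.
Only in 39fa732's history (ahead): {39fa732, af352ae} — 2.
Only in dc6139c's history (behind): {} — 0.

2 ahead, 0 behind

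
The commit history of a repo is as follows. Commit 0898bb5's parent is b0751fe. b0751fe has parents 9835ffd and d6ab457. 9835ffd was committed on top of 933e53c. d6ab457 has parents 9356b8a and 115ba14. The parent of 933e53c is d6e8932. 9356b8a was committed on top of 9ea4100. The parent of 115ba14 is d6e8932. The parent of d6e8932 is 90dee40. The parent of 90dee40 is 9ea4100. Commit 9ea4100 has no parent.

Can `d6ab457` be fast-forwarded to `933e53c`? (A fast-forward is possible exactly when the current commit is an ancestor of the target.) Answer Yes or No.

No

A fast-forward from d6ab457 to 933e53c is possible iff d6ab457 is an ancestor of 933e53c.
Ancestors of 933e53c: {90dee40, 933e53c, 9ea4100, d6e8932}.
d6ab457 is not among them, so fast-forward is not possible.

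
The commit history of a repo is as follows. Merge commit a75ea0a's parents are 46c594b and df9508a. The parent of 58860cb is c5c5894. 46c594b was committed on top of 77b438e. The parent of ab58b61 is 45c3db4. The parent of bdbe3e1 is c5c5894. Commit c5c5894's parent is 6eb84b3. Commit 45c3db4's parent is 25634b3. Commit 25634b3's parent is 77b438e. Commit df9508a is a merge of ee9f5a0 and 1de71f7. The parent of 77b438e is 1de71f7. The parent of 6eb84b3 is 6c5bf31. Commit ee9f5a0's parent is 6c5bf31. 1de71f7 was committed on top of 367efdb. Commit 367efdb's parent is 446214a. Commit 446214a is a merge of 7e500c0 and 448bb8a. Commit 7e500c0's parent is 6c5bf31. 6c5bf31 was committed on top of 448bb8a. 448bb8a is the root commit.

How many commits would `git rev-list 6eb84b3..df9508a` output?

Reachable from df9508a: {1de71f7, 367efdb, 446214a, 448bb8a, 6c5bf31, 7e500c0, df9508a, ee9f5a0}.
Reachable from 6eb84b3: {448bb8a, 6c5bf31, 6eb84b3}.
In df9508a's history but not 6eb84b3's: {1de71f7, 367efdb, 446214a, 7e500c0, df9508a, ee9f5a0} — 6 commits.

6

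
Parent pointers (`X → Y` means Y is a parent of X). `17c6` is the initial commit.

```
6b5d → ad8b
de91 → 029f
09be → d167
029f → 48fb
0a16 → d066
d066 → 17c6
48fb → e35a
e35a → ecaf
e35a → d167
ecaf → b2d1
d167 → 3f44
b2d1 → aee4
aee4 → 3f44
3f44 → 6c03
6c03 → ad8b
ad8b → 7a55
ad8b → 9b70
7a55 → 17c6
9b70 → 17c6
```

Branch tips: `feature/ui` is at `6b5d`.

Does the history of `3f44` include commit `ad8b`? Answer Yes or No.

Yes

Ancestors of 3f44 (commits reachable by following parents): {17c6, 3f44, 6c03, 7a55, 9b70, ad8b}.
ad8b is in that set, so it is an ancestor of 3f44.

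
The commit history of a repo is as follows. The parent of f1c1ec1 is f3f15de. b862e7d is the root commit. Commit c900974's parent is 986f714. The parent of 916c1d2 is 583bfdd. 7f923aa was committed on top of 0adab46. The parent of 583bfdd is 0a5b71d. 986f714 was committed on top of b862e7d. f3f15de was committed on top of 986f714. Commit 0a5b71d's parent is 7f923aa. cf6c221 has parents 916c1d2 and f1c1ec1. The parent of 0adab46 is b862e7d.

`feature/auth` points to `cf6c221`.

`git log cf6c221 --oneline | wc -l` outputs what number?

Walking parent pointers from cf6c221: reachable set = {0a5b71d, 0adab46, 583bfdd, 7f923aa, 916c1d2, 986f714, b862e7d, cf6c221, f1c1ec1, f3f15de}.
That is 10 commits.

10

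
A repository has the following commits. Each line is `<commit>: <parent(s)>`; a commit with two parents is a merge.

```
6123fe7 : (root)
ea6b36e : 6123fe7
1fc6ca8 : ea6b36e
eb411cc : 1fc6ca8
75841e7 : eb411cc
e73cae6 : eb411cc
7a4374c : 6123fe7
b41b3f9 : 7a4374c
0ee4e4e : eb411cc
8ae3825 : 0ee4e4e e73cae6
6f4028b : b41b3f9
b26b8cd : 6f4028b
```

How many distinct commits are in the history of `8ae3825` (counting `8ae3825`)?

7

Walking parent pointers from 8ae3825: reachable set = {0ee4e4e, 1fc6ca8, 6123fe7, 8ae3825, e73cae6, ea6b36e, eb411cc}.
That is 7 commits.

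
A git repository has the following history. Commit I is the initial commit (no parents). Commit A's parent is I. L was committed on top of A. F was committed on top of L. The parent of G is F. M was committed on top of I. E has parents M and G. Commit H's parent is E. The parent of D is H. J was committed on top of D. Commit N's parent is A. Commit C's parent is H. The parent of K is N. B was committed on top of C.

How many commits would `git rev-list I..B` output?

Reachable from B: {A, B, C, E, F, G, H, I, L, M}.
Reachable from I: {I}.
In B's history but not I's: {A, B, C, E, F, G, H, L, M} — 9 commits.

9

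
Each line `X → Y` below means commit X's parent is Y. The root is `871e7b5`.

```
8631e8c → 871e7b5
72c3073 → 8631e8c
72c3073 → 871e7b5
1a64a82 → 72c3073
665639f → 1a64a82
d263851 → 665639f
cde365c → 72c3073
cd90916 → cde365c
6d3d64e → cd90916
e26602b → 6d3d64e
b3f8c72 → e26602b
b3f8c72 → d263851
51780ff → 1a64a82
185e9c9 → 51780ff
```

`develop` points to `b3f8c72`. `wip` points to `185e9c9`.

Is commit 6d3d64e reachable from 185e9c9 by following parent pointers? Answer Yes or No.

Ancestors of 185e9c9: {185e9c9, 1a64a82, 51780ff, 72c3073, 8631e8c, 871e7b5}.
6d3d64e is not in that set, so it is not an ancestor of 185e9c9.

No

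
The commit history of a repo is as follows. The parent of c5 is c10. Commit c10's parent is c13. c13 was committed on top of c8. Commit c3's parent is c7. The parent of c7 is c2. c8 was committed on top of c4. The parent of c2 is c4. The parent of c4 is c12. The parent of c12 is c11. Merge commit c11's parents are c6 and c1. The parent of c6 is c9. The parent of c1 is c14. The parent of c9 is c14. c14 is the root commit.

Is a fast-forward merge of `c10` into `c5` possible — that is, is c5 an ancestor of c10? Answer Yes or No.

No

A fast-forward from c5 to c10 is possible iff c5 is an ancestor of c10.
Ancestors of c10: {c1, c10, c11, c12, c13, c14, c4, c6, c8, c9}.
c5 is not among them, so fast-forward is not possible.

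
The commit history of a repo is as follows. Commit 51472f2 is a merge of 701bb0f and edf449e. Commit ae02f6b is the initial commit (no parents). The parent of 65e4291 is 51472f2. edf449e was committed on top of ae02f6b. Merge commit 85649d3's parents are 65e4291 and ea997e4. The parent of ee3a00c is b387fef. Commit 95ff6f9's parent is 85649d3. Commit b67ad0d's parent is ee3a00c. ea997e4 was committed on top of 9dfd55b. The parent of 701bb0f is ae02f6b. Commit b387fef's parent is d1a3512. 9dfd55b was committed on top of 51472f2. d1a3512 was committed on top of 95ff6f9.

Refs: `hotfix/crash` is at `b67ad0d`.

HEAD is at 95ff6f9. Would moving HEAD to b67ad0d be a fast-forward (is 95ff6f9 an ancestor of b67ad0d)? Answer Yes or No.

A fast-forward from 95ff6f9 to b67ad0d is possible iff 95ff6f9 is an ancestor of b67ad0d.
Ancestors of b67ad0d: {51472f2, 65e4291, 701bb0f, 85649d3, 95ff6f9, 9dfd55b, ae02f6b, b387fef, b67ad0d, d1a3512, ea997e4, edf449e, ee3a00c}.
95ff6f9 is among them, so fast-forward is possible.

Yes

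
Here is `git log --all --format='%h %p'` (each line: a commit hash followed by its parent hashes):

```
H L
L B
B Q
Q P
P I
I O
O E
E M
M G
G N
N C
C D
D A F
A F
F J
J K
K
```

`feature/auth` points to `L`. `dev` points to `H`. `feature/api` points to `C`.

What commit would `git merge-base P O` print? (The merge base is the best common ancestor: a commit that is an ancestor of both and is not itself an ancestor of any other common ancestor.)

Ancestors of P: {A, C, D, E, F, G, I, J, K, M, N, O, P}.
Ancestors of O: {A, C, D, E, F, G, J, K, M, N, O}.
Common ancestors: {A, C, D, E, F, G, J, K, M, N, O}.
Among these, O is not an ancestor of any other common ancestor — it is the merge base.

O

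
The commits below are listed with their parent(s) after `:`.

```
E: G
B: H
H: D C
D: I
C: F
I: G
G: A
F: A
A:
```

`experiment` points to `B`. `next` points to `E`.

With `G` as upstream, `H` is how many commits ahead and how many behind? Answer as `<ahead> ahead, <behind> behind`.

Reachable from H: {A, C, D, F, G, H, I}.
Reachable from G: {A, G}.
Only in H's history (ahead): {C, D, F, H, I} — 5.
Only in G's history (behind): {} — 0.

5 ahead, 0 behind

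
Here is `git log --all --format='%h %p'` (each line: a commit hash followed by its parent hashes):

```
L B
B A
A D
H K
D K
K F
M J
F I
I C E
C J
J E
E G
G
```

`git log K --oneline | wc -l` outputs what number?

Walking parent pointers from K: reachable set = {C, E, F, G, I, J, K}.
That is 7 commits.

7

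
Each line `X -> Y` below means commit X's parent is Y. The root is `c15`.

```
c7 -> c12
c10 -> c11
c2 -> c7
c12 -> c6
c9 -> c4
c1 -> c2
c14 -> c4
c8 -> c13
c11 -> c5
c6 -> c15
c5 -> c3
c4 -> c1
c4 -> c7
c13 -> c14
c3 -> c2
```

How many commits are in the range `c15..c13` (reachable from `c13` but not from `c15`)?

8

Reachable from c13: {c1, c12, c13, c14, c15, c2, c4, c6, c7}.
Reachable from c15: {c15}.
In c13's history but not c15's: {c1, c12, c13, c14, c2, c4, c6, c7} — 8 commits.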